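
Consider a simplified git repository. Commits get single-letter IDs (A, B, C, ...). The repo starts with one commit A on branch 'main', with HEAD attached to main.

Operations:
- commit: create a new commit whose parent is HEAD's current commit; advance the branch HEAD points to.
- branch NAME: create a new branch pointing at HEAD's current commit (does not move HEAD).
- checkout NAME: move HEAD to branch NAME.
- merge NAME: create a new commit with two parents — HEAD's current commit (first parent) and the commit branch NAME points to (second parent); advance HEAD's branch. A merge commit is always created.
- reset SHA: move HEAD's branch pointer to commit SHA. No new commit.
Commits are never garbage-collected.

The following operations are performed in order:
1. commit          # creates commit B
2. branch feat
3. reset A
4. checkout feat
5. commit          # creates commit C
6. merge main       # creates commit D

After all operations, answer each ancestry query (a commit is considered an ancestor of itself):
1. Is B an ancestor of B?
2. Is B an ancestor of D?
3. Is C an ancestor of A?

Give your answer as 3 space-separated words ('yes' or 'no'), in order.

After op 1 (commit): HEAD=main@B [main=B]
After op 2 (branch): HEAD=main@B [feat=B main=B]
After op 3 (reset): HEAD=main@A [feat=B main=A]
After op 4 (checkout): HEAD=feat@B [feat=B main=A]
After op 5 (commit): HEAD=feat@C [feat=C main=A]
After op 6 (merge): HEAD=feat@D [feat=D main=A]
ancestors(B) = {A,B}; B in? yes
ancestors(D) = {A,B,C,D}; B in? yes
ancestors(A) = {A}; C in? no

Answer: yes yes no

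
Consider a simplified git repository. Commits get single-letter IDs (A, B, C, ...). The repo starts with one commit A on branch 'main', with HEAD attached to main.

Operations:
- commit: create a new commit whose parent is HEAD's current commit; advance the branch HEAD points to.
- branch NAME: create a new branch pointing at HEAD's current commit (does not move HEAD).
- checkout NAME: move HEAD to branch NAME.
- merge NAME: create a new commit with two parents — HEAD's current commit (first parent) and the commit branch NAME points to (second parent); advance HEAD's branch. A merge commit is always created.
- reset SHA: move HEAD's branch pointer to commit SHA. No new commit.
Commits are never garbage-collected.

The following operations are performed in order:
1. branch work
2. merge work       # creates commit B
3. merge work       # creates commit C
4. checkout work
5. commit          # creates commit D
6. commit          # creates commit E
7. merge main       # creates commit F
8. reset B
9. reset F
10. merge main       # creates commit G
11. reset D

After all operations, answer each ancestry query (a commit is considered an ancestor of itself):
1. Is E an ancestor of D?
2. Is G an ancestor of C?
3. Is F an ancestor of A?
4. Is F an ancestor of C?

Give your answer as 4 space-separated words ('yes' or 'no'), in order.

After op 1 (branch): HEAD=main@A [main=A work=A]
After op 2 (merge): HEAD=main@B [main=B work=A]
After op 3 (merge): HEAD=main@C [main=C work=A]
After op 4 (checkout): HEAD=work@A [main=C work=A]
After op 5 (commit): HEAD=work@D [main=C work=D]
After op 6 (commit): HEAD=work@E [main=C work=E]
After op 7 (merge): HEAD=work@F [main=C work=F]
After op 8 (reset): HEAD=work@B [main=C work=B]
After op 9 (reset): HEAD=work@F [main=C work=F]
After op 10 (merge): HEAD=work@G [main=C work=G]
After op 11 (reset): HEAD=work@D [main=C work=D]
ancestors(D) = {A,D}; E in? no
ancestors(C) = {A,B,C}; G in? no
ancestors(A) = {A}; F in? no
ancestors(C) = {A,B,C}; F in? no

Answer: no no no no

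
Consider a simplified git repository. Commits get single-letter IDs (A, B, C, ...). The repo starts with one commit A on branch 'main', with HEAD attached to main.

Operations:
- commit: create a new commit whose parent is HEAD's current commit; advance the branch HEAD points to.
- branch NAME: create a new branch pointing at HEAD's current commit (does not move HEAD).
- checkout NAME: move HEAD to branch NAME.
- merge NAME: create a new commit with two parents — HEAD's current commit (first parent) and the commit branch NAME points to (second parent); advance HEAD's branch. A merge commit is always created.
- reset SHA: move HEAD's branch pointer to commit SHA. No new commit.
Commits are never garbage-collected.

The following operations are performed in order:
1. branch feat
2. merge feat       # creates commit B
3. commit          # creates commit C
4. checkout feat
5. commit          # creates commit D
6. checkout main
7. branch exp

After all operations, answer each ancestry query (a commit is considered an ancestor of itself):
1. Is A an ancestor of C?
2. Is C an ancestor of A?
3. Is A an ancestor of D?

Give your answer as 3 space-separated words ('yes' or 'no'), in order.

Answer: yes no yes

Derivation:
After op 1 (branch): HEAD=main@A [feat=A main=A]
After op 2 (merge): HEAD=main@B [feat=A main=B]
After op 3 (commit): HEAD=main@C [feat=A main=C]
After op 4 (checkout): HEAD=feat@A [feat=A main=C]
After op 5 (commit): HEAD=feat@D [feat=D main=C]
After op 6 (checkout): HEAD=main@C [feat=D main=C]
After op 7 (branch): HEAD=main@C [exp=C feat=D main=C]
ancestors(C) = {A,B,C}; A in? yes
ancestors(A) = {A}; C in? no
ancestors(D) = {A,D}; A in? yes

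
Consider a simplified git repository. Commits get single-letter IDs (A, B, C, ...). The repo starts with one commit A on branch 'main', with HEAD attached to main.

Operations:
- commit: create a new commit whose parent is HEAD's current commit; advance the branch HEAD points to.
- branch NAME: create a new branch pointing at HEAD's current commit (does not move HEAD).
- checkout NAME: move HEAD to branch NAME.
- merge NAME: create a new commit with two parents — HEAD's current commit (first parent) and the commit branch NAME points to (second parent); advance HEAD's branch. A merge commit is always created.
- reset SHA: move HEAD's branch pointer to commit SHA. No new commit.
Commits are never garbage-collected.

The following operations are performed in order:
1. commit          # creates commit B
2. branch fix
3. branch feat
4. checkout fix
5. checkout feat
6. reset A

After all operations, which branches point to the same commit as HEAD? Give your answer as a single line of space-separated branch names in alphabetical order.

After op 1 (commit): HEAD=main@B [main=B]
After op 2 (branch): HEAD=main@B [fix=B main=B]
After op 3 (branch): HEAD=main@B [feat=B fix=B main=B]
After op 4 (checkout): HEAD=fix@B [feat=B fix=B main=B]
After op 5 (checkout): HEAD=feat@B [feat=B fix=B main=B]
After op 6 (reset): HEAD=feat@A [feat=A fix=B main=B]

Answer: feat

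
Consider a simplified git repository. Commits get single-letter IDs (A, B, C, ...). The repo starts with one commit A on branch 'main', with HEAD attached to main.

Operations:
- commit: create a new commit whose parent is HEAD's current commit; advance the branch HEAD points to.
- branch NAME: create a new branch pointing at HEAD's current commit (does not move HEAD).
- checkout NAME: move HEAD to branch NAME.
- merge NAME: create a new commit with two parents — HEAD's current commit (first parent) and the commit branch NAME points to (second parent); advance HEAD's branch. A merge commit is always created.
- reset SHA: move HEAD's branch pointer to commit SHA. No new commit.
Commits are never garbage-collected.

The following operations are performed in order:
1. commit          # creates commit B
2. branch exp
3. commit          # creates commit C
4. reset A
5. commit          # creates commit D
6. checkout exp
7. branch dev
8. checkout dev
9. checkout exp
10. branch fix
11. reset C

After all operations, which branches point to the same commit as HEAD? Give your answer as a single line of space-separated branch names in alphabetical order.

After op 1 (commit): HEAD=main@B [main=B]
After op 2 (branch): HEAD=main@B [exp=B main=B]
After op 3 (commit): HEAD=main@C [exp=B main=C]
After op 4 (reset): HEAD=main@A [exp=B main=A]
After op 5 (commit): HEAD=main@D [exp=B main=D]
After op 6 (checkout): HEAD=exp@B [exp=B main=D]
After op 7 (branch): HEAD=exp@B [dev=B exp=B main=D]
After op 8 (checkout): HEAD=dev@B [dev=B exp=B main=D]
After op 9 (checkout): HEAD=exp@B [dev=B exp=B main=D]
After op 10 (branch): HEAD=exp@B [dev=B exp=B fix=B main=D]
After op 11 (reset): HEAD=exp@C [dev=B exp=C fix=B main=D]

Answer: exp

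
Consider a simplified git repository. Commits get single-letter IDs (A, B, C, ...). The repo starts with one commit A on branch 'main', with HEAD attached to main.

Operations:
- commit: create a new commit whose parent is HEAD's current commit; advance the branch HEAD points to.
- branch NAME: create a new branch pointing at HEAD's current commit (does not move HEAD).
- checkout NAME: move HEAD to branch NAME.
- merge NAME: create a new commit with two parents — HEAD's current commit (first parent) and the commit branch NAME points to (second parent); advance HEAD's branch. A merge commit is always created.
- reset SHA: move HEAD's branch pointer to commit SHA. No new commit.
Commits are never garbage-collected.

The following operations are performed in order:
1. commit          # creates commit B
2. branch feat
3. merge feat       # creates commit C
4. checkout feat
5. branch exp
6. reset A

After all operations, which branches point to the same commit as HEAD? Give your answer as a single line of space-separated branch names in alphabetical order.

Answer: feat

Derivation:
After op 1 (commit): HEAD=main@B [main=B]
After op 2 (branch): HEAD=main@B [feat=B main=B]
After op 3 (merge): HEAD=main@C [feat=B main=C]
After op 4 (checkout): HEAD=feat@B [feat=B main=C]
After op 5 (branch): HEAD=feat@B [exp=B feat=B main=C]
After op 6 (reset): HEAD=feat@A [exp=B feat=A main=C]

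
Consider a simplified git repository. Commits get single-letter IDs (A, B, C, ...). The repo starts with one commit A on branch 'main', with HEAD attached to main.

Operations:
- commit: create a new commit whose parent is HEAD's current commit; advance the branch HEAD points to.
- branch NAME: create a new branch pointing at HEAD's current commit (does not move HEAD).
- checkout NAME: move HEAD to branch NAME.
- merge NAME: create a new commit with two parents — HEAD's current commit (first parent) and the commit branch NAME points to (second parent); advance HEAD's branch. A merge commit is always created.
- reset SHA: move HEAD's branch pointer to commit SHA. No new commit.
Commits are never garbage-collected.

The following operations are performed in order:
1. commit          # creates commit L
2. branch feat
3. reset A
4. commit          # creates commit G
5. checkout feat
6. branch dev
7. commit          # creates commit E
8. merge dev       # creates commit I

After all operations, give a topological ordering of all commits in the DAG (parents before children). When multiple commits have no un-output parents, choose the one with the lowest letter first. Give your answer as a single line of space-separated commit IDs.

Answer: A G L E I

Derivation:
After op 1 (commit): HEAD=main@L [main=L]
After op 2 (branch): HEAD=main@L [feat=L main=L]
After op 3 (reset): HEAD=main@A [feat=L main=A]
After op 4 (commit): HEAD=main@G [feat=L main=G]
After op 5 (checkout): HEAD=feat@L [feat=L main=G]
After op 6 (branch): HEAD=feat@L [dev=L feat=L main=G]
After op 7 (commit): HEAD=feat@E [dev=L feat=E main=G]
After op 8 (merge): HEAD=feat@I [dev=L feat=I main=G]
commit A: parents=[]
commit E: parents=['L']
commit G: parents=['A']
commit I: parents=['E', 'L']
commit L: parents=['A']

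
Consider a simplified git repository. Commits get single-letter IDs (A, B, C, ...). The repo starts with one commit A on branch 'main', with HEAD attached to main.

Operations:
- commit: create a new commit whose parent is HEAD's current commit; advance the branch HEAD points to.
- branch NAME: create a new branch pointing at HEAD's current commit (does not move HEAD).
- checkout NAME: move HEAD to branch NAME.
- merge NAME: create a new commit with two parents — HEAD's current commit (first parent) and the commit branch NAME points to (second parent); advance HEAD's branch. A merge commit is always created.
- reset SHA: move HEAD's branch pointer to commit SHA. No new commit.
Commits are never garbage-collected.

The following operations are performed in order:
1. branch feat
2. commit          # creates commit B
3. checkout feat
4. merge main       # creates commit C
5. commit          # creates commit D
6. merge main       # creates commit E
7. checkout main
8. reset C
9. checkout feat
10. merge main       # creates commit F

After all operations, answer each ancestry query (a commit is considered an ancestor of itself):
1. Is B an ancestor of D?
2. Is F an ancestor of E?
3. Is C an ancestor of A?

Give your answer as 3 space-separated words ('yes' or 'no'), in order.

Answer: yes no no

Derivation:
After op 1 (branch): HEAD=main@A [feat=A main=A]
After op 2 (commit): HEAD=main@B [feat=A main=B]
After op 3 (checkout): HEAD=feat@A [feat=A main=B]
After op 4 (merge): HEAD=feat@C [feat=C main=B]
After op 5 (commit): HEAD=feat@D [feat=D main=B]
After op 6 (merge): HEAD=feat@E [feat=E main=B]
After op 7 (checkout): HEAD=main@B [feat=E main=B]
After op 8 (reset): HEAD=main@C [feat=E main=C]
After op 9 (checkout): HEAD=feat@E [feat=E main=C]
After op 10 (merge): HEAD=feat@F [feat=F main=C]
ancestors(D) = {A,B,C,D}; B in? yes
ancestors(E) = {A,B,C,D,E}; F in? no
ancestors(A) = {A}; C in? no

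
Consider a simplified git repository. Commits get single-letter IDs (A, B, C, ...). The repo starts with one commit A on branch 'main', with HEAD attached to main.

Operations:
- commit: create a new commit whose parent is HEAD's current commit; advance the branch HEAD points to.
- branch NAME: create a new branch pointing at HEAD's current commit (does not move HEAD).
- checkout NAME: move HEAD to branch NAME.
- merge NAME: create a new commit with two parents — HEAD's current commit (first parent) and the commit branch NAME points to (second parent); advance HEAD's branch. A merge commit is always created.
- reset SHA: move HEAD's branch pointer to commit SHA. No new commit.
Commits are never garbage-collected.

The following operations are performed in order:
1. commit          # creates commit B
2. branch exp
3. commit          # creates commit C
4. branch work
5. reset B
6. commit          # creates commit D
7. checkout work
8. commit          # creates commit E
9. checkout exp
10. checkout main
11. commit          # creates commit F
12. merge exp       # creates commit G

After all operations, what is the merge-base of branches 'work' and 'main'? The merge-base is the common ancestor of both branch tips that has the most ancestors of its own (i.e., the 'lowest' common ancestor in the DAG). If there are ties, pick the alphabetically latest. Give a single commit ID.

After op 1 (commit): HEAD=main@B [main=B]
After op 2 (branch): HEAD=main@B [exp=B main=B]
After op 3 (commit): HEAD=main@C [exp=B main=C]
After op 4 (branch): HEAD=main@C [exp=B main=C work=C]
After op 5 (reset): HEAD=main@B [exp=B main=B work=C]
After op 6 (commit): HEAD=main@D [exp=B main=D work=C]
After op 7 (checkout): HEAD=work@C [exp=B main=D work=C]
After op 8 (commit): HEAD=work@E [exp=B main=D work=E]
After op 9 (checkout): HEAD=exp@B [exp=B main=D work=E]
After op 10 (checkout): HEAD=main@D [exp=B main=D work=E]
After op 11 (commit): HEAD=main@F [exp=B main=F work=E]
After op 12 (merge): HEAD=main@G [exp=B main=G work=E]
ancestors(work=E): ['A', 'B', 'C', 'E']
ancestors(main=G): ['A', 'B', 'D', 'F', 'G']
common: ['A', 'B']

Answer: B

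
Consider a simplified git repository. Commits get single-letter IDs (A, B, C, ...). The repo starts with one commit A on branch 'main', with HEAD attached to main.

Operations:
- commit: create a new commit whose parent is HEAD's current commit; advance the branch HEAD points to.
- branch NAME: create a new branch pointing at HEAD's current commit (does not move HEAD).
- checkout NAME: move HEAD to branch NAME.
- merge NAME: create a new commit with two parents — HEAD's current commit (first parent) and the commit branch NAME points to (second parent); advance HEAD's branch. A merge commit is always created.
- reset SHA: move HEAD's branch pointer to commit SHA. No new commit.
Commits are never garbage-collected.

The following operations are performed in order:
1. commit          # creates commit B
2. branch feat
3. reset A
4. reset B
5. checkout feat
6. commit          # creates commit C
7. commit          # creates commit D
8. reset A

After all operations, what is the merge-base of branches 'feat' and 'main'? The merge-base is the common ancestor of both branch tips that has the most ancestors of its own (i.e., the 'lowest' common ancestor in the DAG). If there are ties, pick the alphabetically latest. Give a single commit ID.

Answer: A

Derivation:
After op 1 (commit): HEAD=main@B [main=B]
After op 2 (branch): HEAD=main@B [feat=B main=B]
After op 3 (reset): HEAD=main@A [feat=B main=A]
After op 4 (reset): HEAD=main@B [feat=B main=B]
After op 5 (checkout): HEAD=feat@B [feat=B main=B]
After op 6 (commit): HEAD=feat@C [feat=C main=B]
After op 7 (commit): HEAD=feat@D [feat=D main=B]
After op 8 (reset): HEAD=feat@A [feat=A main=B]
ancestors(feat=A): ['A']
ancestors(main=B): ['A', 'B']
common: ['A']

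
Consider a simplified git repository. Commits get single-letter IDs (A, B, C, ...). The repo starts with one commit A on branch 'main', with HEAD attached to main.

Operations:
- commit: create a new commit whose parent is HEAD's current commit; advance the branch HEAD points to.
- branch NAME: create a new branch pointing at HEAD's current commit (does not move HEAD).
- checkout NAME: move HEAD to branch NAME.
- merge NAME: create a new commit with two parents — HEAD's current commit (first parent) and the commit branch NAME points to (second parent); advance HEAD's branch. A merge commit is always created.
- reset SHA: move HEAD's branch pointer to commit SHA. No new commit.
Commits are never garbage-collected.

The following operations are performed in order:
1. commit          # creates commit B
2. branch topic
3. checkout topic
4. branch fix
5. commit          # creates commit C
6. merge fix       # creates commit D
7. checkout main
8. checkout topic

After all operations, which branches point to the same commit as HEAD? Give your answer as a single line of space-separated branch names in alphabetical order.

Answer: topic

Derivation:
After op 1 (commit): HEAD=main@B [main=B]
After op 2 (branch): HEAD=main@B [main=B topic=B]
After op 3 (checkout): HEAD=topic@B [main=B topic=B]
After op 4 (branch): HEAD=topic@B [fix=B main=B topic=B]
After op 5 (commit): HEAD=topic@C [fix=B main=B topic=C]
After op 6 (merge): HEAD=topic@D [fix=B main=B topic=D]
After op 7 (checkout): HEAD=main@B [fix=B main=B topic=D]
After op 8 (checkout): HEAD=topic@D [fix=B main=B topic=D]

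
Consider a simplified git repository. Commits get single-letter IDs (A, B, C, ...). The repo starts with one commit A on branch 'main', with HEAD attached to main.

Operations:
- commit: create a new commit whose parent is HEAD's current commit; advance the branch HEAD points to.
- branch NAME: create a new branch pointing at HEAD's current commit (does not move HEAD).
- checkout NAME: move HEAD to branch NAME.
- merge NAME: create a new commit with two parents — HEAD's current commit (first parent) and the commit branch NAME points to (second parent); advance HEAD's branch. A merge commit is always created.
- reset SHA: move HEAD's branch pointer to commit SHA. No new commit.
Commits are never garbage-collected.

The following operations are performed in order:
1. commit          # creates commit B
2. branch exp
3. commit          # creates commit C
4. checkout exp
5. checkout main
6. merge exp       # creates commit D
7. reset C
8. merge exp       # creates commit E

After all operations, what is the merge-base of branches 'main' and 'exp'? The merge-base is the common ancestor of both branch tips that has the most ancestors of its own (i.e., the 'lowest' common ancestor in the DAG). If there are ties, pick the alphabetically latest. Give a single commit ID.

Answer: B

Derivation:
After op 1 (commit): HEAD=main@B [main=B]
After op 2 (branch): HEAD=main@B [exp=B main=B]
After op 3 (commit): HEAD=main@C [exp=B main=C]
After op 4 (checkout): HEAD=exp@B [exp=B main=C]
After op 5 (checkout): HEAD=main@C [exp=B main=C]
After op 6 (merge): HEAD=main@D [exp=B main=D]
After op 7 (reset): HEAD=main@C [exp=B main=C]
After op 8 (merge): HEAD=main@E [exp=B main=E]
ancestors(main=E): ['A', 'B', 'C', 'E']
ancestors(exp=B): ['A', 'B']
common: ['A', 'B']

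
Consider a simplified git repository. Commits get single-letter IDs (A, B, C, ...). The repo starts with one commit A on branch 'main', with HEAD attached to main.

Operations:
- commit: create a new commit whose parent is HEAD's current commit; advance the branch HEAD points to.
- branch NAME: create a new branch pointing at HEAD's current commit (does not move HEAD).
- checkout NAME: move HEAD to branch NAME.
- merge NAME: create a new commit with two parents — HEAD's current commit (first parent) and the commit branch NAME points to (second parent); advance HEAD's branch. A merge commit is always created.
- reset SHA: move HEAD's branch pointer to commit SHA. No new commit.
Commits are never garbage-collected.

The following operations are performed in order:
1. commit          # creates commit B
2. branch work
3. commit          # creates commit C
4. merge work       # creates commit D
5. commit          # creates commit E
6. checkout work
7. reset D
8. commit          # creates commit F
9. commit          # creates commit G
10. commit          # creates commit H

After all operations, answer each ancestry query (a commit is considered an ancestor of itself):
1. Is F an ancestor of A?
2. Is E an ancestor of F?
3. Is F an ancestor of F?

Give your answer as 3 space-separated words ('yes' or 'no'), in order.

After op 1 (commit): HEAD=main@B [main=B]
After op 2 (branch): HEAD=main@B [main=B work=B]
After op 3 (commit): HEAD=main@C [main=C work=B]
After op 4 (merge): HEAD=main@D [main=D work=B]
After op 5 (commit): HEAD=main@E [main=E work=B]
After op 6 (checkout): HEAD=work@B [main=E work=B]
After op 7 (reset): HEAD=work@D [main=E work=D]
After op 8 (commit): HEAD=work@F [main=E work=F]
After op 9 (commit): HEAD=work@G [main=E work=G]
After op 10 (commit): HEAD=work@H [main=E work=H]
ancestors(A) = {A}; F in? no
ancestors(F) = {A,B,C,D,F}; E in? no
ancestors(F) = {A,B,C,D,F}; F in? yes

Answer: no no yes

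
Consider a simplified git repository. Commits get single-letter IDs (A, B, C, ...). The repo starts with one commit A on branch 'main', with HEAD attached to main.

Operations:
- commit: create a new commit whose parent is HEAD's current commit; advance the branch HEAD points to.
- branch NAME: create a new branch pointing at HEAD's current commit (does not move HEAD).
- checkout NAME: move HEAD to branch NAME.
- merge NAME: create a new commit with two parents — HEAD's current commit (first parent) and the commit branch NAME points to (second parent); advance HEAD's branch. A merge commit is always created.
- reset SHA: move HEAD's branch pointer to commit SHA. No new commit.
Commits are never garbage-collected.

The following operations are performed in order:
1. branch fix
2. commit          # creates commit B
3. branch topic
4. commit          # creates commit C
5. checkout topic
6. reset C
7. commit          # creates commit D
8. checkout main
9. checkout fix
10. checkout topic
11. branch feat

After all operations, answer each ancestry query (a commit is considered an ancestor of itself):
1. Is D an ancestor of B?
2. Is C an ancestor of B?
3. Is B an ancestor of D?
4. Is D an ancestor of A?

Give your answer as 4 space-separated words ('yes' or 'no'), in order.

Answer: no no yes no

Derivation:
After op 1 (branch): HEAD=main@A [fix=A main=A]
After op 2 (commit): HEAD=main@B [fix=A main=B]
After op 3 (branch): HEAD=main@B [fix=A main=B topic=B]
After op 4 (commit): HEAD=main@C [fix=A main=C topic=B]
After op 5 (checkout): HEAD=topic@B [fix=A main=C topic=B]
After op 6 (reset): HEAD=topic@C [fix=A main=C topic=C]
After op 7 (commit): HEAD=topic@D [fix=A main=C topic=D]
After op 8 (checkout): HEAD=main@C [fix=A main=C topic=D]
After op 9 (checkout): HEAD=fix@A [fix=A main=C topic=D]
After op 10 (checkout): HEAD=topic@D [fix=A main=C topic=D]
After op 11 (branch): HEAD=topic@D [feat=D fix=A main=C topic=D]
ancestors(B) = {A,B}; D in? no
ancestors(B) = {A,B}; C in? no
ancestors(D) = {A,B,C,D}; B in? yes
ancestors(A) = {A}; D in? no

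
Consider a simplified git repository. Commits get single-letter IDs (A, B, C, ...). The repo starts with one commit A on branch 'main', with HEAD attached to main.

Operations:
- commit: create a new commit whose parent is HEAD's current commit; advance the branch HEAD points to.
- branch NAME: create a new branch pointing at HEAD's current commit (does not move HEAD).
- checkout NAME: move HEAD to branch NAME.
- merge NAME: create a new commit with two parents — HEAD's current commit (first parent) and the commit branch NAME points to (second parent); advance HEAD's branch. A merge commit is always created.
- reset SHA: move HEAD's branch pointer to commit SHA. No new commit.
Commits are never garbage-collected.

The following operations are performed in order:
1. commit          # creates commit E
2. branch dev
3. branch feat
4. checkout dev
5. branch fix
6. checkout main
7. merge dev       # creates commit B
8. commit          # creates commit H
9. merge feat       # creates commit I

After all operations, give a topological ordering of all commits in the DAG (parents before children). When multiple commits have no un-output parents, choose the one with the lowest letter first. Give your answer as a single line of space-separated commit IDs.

Answer: A E B H I

Derivation:
After op 1 (commit): HEAD=main@E [main=E]
After op 2 (branch): HEAD=main@E [dev=E main=E]
After op 3 (branch): HEAD=main@E [dev=E feat=E main=E]
After op 4 (checkout): HEAD=dev@E [dev=E feat=E main=E]
After op 5 (branch): HEAD=dev@E [dev=E feat=E fix=E main=E]
After op 6 (checkout): HEAD=main@E [dev=E feat=E fix=E main=E]
After op 7 (merge): HEAD=main@B [dev=E feat=E fix=E main=B]
After op 8 (commit): HEAD=main@H [dev=E feat=E fix=E main=H]
After op 9 (merge): HEAD=main@I [dev=E feat=E fix=E main=I]
commit A: parents=[]
commit B: parents=['E', 'E']
commit E: parents=['A']
commit H: parents=['B']
commit I: parents=['H', 'E']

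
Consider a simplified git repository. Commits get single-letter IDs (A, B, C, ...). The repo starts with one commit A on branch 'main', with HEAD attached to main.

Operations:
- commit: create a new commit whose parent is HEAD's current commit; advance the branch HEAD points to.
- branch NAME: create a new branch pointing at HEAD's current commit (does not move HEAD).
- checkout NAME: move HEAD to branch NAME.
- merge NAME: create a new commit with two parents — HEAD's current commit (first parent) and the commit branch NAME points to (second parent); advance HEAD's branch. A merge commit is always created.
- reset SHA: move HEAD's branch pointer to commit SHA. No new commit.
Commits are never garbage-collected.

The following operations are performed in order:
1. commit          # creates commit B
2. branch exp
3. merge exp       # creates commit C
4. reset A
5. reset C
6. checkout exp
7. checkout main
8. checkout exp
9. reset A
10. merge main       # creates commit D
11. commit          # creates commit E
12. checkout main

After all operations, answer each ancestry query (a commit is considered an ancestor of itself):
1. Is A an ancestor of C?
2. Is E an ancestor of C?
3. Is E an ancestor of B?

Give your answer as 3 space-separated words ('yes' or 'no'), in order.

Answer: yes no no

Derivation:
After op 1 (commit): HEAD=main@B [main=B]
After op 2 (branch): HEAD=main@B [exp=B main=B]
After op 3 (merge): HEAD=main@C [exp=B main=C]
After op 4 (reset): HEAD=main@A [exp=B main=A]
After op 5 (reset): HEAD=main@C [exp=B main=C]
After op 6 (checkout): HEAD=exp@B [exp=B main=C]
After op 7 (checkout): HEAD=main@C [exp=B main=C]
After op 8 (checkout): HEAD=exp@B [exp=B main=C]
After op 9 (reset): HEAD=exp@A [exp=A main=C]
After op 10 (merge): HEAD=exp@D [exp=D main=C]
After op 11 (commit): HEAD=exp@E [exp=E main=C]
After op 12 (checkout): HEAD=main@C [exp=E main=C]
ancestors(C) = {A,B,C}; A in? yes
ancestors(C) = {A,B,C}; E in? no
ancestors(B) = {A,B}; E in? no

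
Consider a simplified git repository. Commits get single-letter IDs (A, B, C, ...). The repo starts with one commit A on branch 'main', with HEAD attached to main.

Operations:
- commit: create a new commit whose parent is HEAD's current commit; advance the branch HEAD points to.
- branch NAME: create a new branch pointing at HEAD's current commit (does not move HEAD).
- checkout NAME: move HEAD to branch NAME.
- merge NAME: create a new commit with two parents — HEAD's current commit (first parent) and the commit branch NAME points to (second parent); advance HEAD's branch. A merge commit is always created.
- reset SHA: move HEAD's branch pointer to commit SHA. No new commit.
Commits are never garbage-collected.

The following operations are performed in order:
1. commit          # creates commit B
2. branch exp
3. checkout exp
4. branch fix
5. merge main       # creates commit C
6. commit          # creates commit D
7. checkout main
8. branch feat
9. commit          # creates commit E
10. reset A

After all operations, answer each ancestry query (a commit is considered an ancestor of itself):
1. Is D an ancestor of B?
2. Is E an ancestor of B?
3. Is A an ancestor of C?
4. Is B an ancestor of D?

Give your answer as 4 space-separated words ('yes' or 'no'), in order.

Answer: no no yes yes

Derivation:
After op 1 (commit): HEAD=main@B [main=B]
After op 2 (branch): HEAD=main@B [exp=B main=B]
After op 3 (checkout): HEAD=exp@B [exp=B main=B]
After op 4 (branch): HEAD=exp@B [exp=B fix=B main=B]
After op 5 (merge): HEAD=exp@C [exp=C fix=B main=B]
After op 6 (commit): HEAD=exp@D [exp=D fix=B main=B]
After op 7 (checkout): HEAD=main@B [exp=D fix=B main=B]
After op 8 (branch): HEAD=main@B [exp=D feat=B fix=B main=B]
After op 9 (commit): HEAD=main@E [exp=D feat=B fix=B main=E]
After op 10 (reset): HEAD=main@A [exp=D feat=B fix=B main=A]
ancestors(B) = {A,B}; D in? no
ancestors(B) = {A,B}; E in? no
ancestors(C) = {A,B,C}; A in? yes
ancestors(D) = {A,B,C,D}; B in? yes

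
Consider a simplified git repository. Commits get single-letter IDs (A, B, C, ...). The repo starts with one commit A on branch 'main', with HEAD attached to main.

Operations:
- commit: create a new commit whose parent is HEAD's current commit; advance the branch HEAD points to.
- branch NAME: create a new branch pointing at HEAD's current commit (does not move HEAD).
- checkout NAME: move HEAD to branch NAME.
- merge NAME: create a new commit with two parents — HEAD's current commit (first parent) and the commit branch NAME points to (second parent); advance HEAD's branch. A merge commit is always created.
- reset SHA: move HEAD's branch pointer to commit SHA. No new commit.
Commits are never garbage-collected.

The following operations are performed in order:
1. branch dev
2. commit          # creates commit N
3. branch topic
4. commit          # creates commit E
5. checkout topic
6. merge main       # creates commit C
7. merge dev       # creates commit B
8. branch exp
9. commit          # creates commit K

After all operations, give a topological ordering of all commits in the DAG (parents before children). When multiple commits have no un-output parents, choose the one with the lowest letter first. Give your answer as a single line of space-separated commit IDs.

After op 1 (branch): HEAD=main@A [dev=A main=A]
After op 2 (commit): HEAD=main@N [dev=A main=N]
After op 3 (branch): HEAD=main@N [dev=A main=N topic=N]
After op 4 (commit): HEAD=main@E [dev=A main=E topic=N]
After op 5 (checkout): HEAD=topic@N [dev=A main=E topic=N]
After op 6 (merge): HEAD=topic@C [dev=A main=E topic=C]
After op 7 (merge): HEAD=topic@B [dev=A main=E topic=B]
After op 8 (branch): HEAD=topic@B [dev=A exp=B main=E topic=B]
After op 9 (commit): HEAD=topic@K [dev=A exp=B main=E topic=K]
commit A: parents=[]
commit B: parents=['C', 'A']
commit C: parents=['N', 'E']
commit E: parents=['N']
commit K: parents=['B']
commit N: parents=['A']

Answer: A N E C B K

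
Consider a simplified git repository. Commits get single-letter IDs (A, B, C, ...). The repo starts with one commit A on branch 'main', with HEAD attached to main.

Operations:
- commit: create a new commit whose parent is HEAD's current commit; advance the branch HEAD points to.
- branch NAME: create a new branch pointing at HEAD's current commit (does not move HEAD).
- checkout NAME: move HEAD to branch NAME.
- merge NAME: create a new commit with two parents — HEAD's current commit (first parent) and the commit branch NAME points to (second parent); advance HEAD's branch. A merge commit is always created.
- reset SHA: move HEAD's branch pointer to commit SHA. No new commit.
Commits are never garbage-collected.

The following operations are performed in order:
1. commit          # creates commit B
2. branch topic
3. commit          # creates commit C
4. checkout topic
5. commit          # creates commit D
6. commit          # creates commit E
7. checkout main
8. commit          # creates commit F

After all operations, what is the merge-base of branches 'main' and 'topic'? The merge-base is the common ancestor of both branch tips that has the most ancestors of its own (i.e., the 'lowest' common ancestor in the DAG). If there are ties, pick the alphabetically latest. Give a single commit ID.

Answer: B

Derivation:
After op 1 (commit): HEAD=main@B [main=B]
After op 2 (branch): HEAD=main@B [main=B topic=B]
After op 3 (commit): HEAD=main@C [main=C topic=B]
After op 4 (checkout): HEAD=topic@B [main=C topic=B]
After op 5 (commit): HEAD=topic@D [main=C topic=D]
After op 6 (commit): HEAD=topic@E [main=C topic=E]
After op 7 (checkout): HEAD=main@C [main=C topic=E]
After op 8 (commit): HEAD=main@F [main=F topic=E]
ancestors(main=F): ['A', 'B', 'C', 'F']
ancestors(topic=E): ['A', 'B', 'D', 'E']
common: ['A', 'B']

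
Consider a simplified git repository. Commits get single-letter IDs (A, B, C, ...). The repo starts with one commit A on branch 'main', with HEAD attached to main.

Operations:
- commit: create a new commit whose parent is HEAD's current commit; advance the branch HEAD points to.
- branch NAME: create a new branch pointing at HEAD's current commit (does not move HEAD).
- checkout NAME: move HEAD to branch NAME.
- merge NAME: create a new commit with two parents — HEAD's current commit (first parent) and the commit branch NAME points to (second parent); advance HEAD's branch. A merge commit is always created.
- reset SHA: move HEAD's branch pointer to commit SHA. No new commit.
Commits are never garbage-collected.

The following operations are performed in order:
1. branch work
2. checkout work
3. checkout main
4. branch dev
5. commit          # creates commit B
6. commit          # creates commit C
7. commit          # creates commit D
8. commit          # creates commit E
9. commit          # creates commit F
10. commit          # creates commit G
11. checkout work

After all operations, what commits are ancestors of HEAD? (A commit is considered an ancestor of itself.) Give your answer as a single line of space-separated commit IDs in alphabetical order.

Answer: A

Derivation:
After op 1 (branch): HEAD=main@A [main=A work=A]
After op 2 (checkout): HEAD=work@A [main=A work=A]
After op 3 (checkout): HEAD=main@A [main=A work=A]
After op 4 (branch): HEAD=main@A [dev=A main=A work=A]
After op 5 (commit): HEAD=main@B [dev=A main=B work=A]
After op 6 (commit): HEAD=main@C [dev=A main=C work=A]
After op 7 (commit): HEAD=main@D [dev=A main=D work=A]
After op 8 (commit): HEAD=main@E [dev=A main=E work=A]
After op 9 (commit): HEAD=main@F [dev=A main=F work=A]
After op 10 (commit): HEAD=main@G [dev=A main=G work=A]
After op 11 (checkout): HEAD=work@A [dev=A main=G work=A]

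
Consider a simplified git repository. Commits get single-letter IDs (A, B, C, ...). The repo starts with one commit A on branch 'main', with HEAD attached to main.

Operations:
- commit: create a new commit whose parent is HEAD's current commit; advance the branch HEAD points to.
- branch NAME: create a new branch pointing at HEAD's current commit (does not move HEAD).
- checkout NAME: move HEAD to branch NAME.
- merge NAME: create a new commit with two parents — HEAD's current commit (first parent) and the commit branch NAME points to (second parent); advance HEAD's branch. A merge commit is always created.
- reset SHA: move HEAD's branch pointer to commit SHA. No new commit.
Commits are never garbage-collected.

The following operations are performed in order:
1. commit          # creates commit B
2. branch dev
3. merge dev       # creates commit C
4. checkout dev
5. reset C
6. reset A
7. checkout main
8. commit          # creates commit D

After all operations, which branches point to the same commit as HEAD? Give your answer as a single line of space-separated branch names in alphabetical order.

Answer: main

Derivation:
After op 1 (commit): HEAD=main@B [main=B]
After op 2 (branch): HEAD=main@B [dev=B main=B]
After op 3 (merge): HEAD=main@C [dev=B main=C]
After op 4 (checkout): HEAD=dev@B [dev=B main=C]
After op 5 (reset): HEAD=dev@C [dev=C main=C]
After op 6 (reset): HEAD=dev@A [dev=A main=C]
After op 7 (checkout): HEAD=main@C [dev=A main=C]
After op 8 (commit): HEAD=main@D [dev=A main=D]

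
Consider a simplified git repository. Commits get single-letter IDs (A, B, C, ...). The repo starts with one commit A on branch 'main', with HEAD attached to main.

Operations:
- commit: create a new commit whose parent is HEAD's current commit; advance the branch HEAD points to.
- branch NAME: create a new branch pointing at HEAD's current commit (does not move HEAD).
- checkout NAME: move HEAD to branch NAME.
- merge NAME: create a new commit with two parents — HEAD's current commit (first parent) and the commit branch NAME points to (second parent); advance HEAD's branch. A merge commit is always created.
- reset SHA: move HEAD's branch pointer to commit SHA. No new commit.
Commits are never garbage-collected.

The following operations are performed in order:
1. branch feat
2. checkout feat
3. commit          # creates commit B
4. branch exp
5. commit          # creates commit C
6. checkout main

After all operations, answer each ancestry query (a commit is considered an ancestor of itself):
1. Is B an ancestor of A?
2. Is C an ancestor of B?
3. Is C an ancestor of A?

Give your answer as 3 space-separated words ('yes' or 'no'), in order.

After op 1 (branch): HEAD=main@A [feat=A main=A]
After op 2 (checkout): HEAD=feat@A [feat=A main=A]
After op 3 (commit): HEAD=feat@B [feat=B main=A]
After op 4 (branch): HEAD=feat@B [exp=B feat=B main=A]
After op 5 (commit): HEAD=feat@C [exp=B feat=C main=A]
After op 6 (checkout): HEAD=main@A [exp=B feat=C main=A]
ancestors(A) = {A}; B in? no
ancestors(B) = {A,B}; C in? no
ancestors(A) = {A}; C in? no

Answer: no no no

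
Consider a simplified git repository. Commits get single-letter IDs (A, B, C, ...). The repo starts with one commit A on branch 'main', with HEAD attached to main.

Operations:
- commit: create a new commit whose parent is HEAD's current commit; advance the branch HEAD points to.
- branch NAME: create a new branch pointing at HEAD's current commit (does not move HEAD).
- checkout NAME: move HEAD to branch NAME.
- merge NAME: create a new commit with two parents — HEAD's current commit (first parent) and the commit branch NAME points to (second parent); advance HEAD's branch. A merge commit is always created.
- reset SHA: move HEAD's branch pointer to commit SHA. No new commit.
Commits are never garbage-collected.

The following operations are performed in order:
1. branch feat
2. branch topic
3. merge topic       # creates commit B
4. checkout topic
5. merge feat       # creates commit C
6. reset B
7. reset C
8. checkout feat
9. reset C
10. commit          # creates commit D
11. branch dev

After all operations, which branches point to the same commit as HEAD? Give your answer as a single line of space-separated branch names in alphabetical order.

After op 1 (branch): HEAD=main@A [feat=A main=A]
After op 2 (branch): HEAD=main@A [feat=A main=A topic=A]
After op 3 (merge): HEAD=main@B [feat=A main=B topic=A]
After op 4 (checkout): HEAD=topic@A [feat=A main=B topic=A]
After op 5 (merge): HEAD=topic@C [feat=A main=B topic=C]
After op 6 (reset): HEAD=topic@B [feat=A main=B topic=B]
After op 7 (reset): HEAD=topic@C [feat=A main=B topic=C]
After op 8 (checkout): HEAD=feat@A [feat=A main=B topic=C]
After op 9 (reset): HEAD=feat@C [feat=C main=B topic=C]
After op 10 (commit): HEAD=feat@D [feat=D main=B topic=C]
After op 11 (branch): HEAD=feat@D [dev=D feat=D main=B topic=C]

Answer: dev feat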